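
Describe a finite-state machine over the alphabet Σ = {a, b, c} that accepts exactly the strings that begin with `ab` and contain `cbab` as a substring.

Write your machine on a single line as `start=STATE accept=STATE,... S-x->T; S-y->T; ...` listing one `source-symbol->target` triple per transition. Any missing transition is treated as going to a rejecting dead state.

Run two small machines in parallel and take their product. One (4 states) tracks whether the input so far still matches the prefix `ab`; the other (5 states) tracks whether and how much of `cbab` has been seen. Each combined state is a pair, one component from each; accept when both components accept. Minimizing collapses redundant product states.
With 8 states:
        a   b   c  
>  q0   q1  q2  q2 
   q1   q2  q3  q2 
   q2   q2  q2  q2 
   q3   q3  q3  q4 
   q4   q3  q5  q4 
   q5   q6  q3  q4 
   q6   q3  q7  q4 
 * q7   q7  q7  q7 
(> = start, * = accepting)

start=q0; accept=q7; q0-a->q1; q0-b->q2; q0-c->q2; q1-a->q2; q1-b->q3; q1-c->q2; q2-a->q2; q2-b->q2; q2-c->q2; q3-a->q3; q3-b->q3; q3-c->q4; q4-a->q3; q4-b->q5; q4-c->q4; q5-a->q6; q5-b->q3; q5-c->q4; q6-a->q3; q6-b->q7; q6-c->q4; q7-a->q7; q7-b->q7; q7-c->q7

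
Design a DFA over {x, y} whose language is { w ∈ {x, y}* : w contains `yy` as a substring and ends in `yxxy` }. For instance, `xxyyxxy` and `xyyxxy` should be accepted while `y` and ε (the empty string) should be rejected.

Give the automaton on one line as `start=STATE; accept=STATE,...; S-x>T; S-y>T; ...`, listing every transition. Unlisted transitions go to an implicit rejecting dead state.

Run two small machines in parallel and take their product. The first has 3 states tracking whether and how much of `yy` has been seen; the second has 5 states tracking how much of the suffix `yxxy` has currently been matched. A product state is a pair (one from each), accepting exactly when both do. Minimizing collapses redundant product states.
7 states suffice.
       x  y 
>  A   A  B 
   B   A  C 
   C   D  C 
   D   E  C 
   E   F  G 
   F   F  C 
 * G   D  C 
(> = start, * = accepting)

start=A; accept=G; A-x>A; A-y>B; B-x>A; B-y>C; C-x>D; C-y>C; D-x>E; D-y>C; E-x>F; E-y>G; F-x>F; F-y>C; G-x>D; G-y>C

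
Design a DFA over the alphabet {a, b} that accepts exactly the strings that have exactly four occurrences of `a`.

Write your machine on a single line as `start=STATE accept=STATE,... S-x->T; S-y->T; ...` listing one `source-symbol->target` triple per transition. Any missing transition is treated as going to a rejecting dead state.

Count `a`s, saturating at 5: states q0 through q4 mean 0 through 4 `a`s seen; q5 means more than 4. Each `a` increments (capped at q5); other symbols loop. Accept from {q4}.
        a   b  
>  q0   q1  q0 
   q1   q2  q1 
   q2   q3  q2 
   q3   q4  q3 
 * q4   q5  q4 
   q5   q5  q5 
(> = start, * = accepting)

start=q0; accept=q4; q0-a->q1; q0-b->q0; q1-a->q2; q1-b->q1; q2-a->q3; q2-b->q2; q3-a->q4; q3-b->q3; q4-a->q5; q4-b->q4; q5-a->q5; q5-b->q5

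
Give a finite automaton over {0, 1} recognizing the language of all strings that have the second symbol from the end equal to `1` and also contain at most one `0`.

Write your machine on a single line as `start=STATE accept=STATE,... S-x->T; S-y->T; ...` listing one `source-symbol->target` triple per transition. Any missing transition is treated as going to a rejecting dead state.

start=S0; accept=S5,S6,S9; S0-0->S1; S0-1->S2; S1-0->S3; S1-1->S4; S2-0->S5; S2-1->S6; S3-0->S3; S3-1->S7; S4-0->S8; S4-1->S9; S5-0->S3; S5-1->S4; S6-0->S5; S6-1->S6; S7-0->S8; S7-1->S10; S8-0->S3; S8-1->S7; S9-0->S8; S9-1->S9; S10-0->S8; S10-1->S10

Run two small machines in parallel and take their product. The first has 7 states tracking the last 2 symbols read; the second has 3 states tracking the count of `0`s, saturating at 2. A product state is a pair (one from each), accepting exactly when both do.
          0    1  
>  S0     S1   S2 
   S1     S3   S4 
   S2     S5   S6 
   S3     S3   S7 
   S4     S8   S9 
 * S5     S3   S4 
 * S6     S5   S6 
   S7     S8  S10 
   S8     S3   S7 
 * S9     S8   S9 
   S10    S8  S10 
(> = start, * = accepting)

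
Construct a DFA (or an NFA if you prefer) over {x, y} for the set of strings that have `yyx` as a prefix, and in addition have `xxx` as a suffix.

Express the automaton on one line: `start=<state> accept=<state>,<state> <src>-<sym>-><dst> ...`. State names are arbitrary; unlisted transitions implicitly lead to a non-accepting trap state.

start=S0 accept=S10 S0-x->S1 S0-y->S2 S1-x->S3 S1-y->S4 S2-x->S1 S2-y->S5 S3-x->S6 S3-y->S4 S4-x->S1 S4-y->S4 S5-x->S7 S5-y->S4 S6-x->S6 S6-y->S4 S7-x->S8 S7-y->S9 S8-x->S10 S8-y->S9 S9-x->S7 S9-y->S9 S10-x->S10 S10-y->S9

Run two small machines in parallel and take their product. One (5 states) tracks whether the input so far still matches the prefix `yyx`; the other (4 states) tracks how much of the suffix `xxx` has currently been matched. Each combined state is a pair, one component from each; accept when both components accept.
An 11-state machine:
          x    y  
>  S0     S1   S2 
   S1     S3   S4 
   S2     S1   S5 
   S3     S6   S4 
   S4     S1   S4 
   S5     S7   S4 
   S6     S6   S4 
   S7     S8   S9 
   S8    S10   S9 
   S9     S7   S9 
 * S10   S10   S9 
(> = start, * = accepting)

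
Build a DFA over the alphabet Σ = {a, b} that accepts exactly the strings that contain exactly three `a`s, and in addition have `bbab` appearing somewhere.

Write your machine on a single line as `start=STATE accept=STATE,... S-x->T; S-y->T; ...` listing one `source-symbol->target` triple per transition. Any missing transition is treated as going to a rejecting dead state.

start=q0; accept=q15; q0-a->q1; q0-b->q2; q1-a->q3; q1-b->q4; q2-a->q1; q2-b->q5; q3-a->q6; q3-b->q7; q4-a->q3; q4-b->q8; q5-a->q9; q5-b->q5; q6-a->q6; q6-b->q6; q7-a->q6; q7-b->q10; q8-a->q11; q8-b->q8; q9-a->q3; q9-b->q12; q10-a->q13; q10-b->q10; q11-a->q6; q11-b->q14; q12-a->q14; q12-b->q12; q13-a->q6; q13-b->q15; q14-a->q15; q14-b->q14; q15-a->q6; q15-b->q15

Build one automaton per condition and run them in lockstep. One (5 states) tracks the count of `a`s, saturating at 4; the other (5 states) tracks whether and how much of `bbab` has been seen. Each combined state is a pair, one component from each; accept when both components accept. Minimizing collapses redundant product states.
          a    b  
>  q0     q1   q2 
   q1     q3   q4 
   q2     q1   q5 
   q3     q6   q7 
   q4     q3   q8 
   q5     q9   q5 
   q6     q6   q6 
   q7     q6  q10 
   q8    q11   q8 
   q9     q3  q12 
   q10   q13  q10 
   q11    q6  q14 
   q12   q14  q12 
   q13    q6  q15 
   q14   q15  q14 
 * q15    q6  q15 
(> = start, * = accepting)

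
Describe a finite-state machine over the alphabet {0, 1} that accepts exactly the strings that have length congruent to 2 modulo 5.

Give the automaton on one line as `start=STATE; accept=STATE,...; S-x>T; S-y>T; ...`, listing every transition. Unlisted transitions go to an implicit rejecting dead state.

Count input length modulo 5: every symbol advances one step around the cycle S0 → S1 → S2 → S3 → S4 → S0. Accept at S2.
        0   1  
>  S0   S1  S1 
   S1   S2  S2 
 * S2   S3  S3 
   S3   S4  S4 
   S4   S0  S0 
(> = start, * = accepting)

start=S0; accept=S2; S0-0>S1; S0-1>S1; S1-0>S2; S1-1>S2; S2-0>S3; S2-1>S3; S3-0>S4; S3-1>S4; S4-0>S0; S4-1>S0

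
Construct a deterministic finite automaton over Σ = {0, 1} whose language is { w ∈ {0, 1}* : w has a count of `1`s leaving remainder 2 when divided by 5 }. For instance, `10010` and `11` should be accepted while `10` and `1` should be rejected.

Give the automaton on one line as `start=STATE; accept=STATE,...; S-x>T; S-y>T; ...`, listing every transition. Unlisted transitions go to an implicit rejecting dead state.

start=S0; accept=S2; S0-0>S0; S0-1>S1; S1-0>S1; S1-1>S2; S2-0>S2; S2-1>S3; S3-0>S3; S3-1>S4; S4-0>S4; S4-1>S0

Keep the running count of `1`s modulo 5: each `1` advances along the cycle S0 → S1 → S2 → S3 → S4 → S0 while other symbols loop. Accept at S2.
A 5-state machine:
        0   1  
>  S0   S0  S1 
   S1   S1  S2 
 * S2   S2  S3 
   S3   S3  S4 
   S4   S4  S0 
(> = start, * = accepting)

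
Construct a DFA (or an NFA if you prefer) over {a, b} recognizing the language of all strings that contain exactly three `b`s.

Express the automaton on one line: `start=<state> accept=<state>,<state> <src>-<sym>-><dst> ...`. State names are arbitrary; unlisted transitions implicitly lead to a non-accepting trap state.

start=q0 accept=q3 q0-a->q0 q0-b->q1 q1-a->q1 q1-b->q2 q2-a->q2 q2-b->q3 q3-a->q3 q3-b->q4 q4-a->q4 q4-b->q4

Count `b`s, saturating at 4: states q0 through q3 mean 0 through 3 `b`s seen; q4 means more than 3. Each `b` increments (capped at q4); other symbols loop. Accept from {q3}.
A 5-state machine:
        a   b  
>  q0   q0  q1 
   q1   q1  q2 
   q2   q2  q3 
 * q3   q3  q4 
   q4   q4  q4 
(> = start, * = accepting)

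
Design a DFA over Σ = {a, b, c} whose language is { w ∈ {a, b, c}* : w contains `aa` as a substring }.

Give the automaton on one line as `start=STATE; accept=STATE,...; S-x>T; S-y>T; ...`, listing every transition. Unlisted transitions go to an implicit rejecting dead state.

start=q0; accept=q2; q0-a>q1; q0-b>q0; q0-c>q0; q1-a>q2; q1-b>q0; q1-c>q0; q2-a>q2; q2-b>q2; q2-c>q2

Track how much of `aa` has been matched so far: state q0 is no progress, q2 is the absorbing accept state reached once `aa` has occurred. Intermediate states record partial matches; on a mismatch, fall back to the longest reusable overlap.
With 3 states:
        a   b   c  
>  q0   q1  q0  q0 
   q1   q2  q0  q0 
 * q2   q2  q2  q2 
(> = start, * = accepting)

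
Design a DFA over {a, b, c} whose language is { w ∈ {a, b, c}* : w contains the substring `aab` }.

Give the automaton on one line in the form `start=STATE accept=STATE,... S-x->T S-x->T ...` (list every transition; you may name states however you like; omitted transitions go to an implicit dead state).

start=q0 accept=q3 q0-a->q1 q0-b->q0 q0-c->q0 q1-a->q2 q1-b->q0 q1-c->q0 q2-a->q2 q2-b->q3 q2-c->q0 q3-a->q3 q3-b->q3 q3-c->q3

Track how much of `aab` has been matched so far: state q0 is no progress, q3 is the absorbing accept state reached once `aab` has occurred. Intermediate states record partial matches; on a mismatch, fall back to the longest reusable overlap.
        a   b   c  
>  q0   q1  q0  q0 
   q1   q2  q0  q0 
   q2   q2  q3  q0 
 * q3   q3  q3  q3 
(> = start, * = accepting)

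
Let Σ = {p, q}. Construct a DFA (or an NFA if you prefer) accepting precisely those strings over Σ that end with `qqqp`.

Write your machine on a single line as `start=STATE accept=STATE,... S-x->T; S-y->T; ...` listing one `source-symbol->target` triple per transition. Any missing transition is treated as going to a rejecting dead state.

Let each state record the length of the longest suffix of the input read so far that is also a prefix of `qqqp`. B means the last symbol is `q`; C means the last 2 symbols are `qq`; D means the last 3 symbols are `qqq`; E means the last 4 symbols are `qqqp`. Accept only at E, where the string currently ends in `qqqp`.
5 states suffice.
       p  q 
>  A   A  B 
   B   A  C 
   C   A  D 
   D   E  D 
 * E   A  B 
(> = start, * = accepting)

start=A; accept=E; A-p->A; A-q->B; B-p->A; B-q->C; C-p->A; C-q->D; D-p->E; D-q->D; E-p->A; E-q->B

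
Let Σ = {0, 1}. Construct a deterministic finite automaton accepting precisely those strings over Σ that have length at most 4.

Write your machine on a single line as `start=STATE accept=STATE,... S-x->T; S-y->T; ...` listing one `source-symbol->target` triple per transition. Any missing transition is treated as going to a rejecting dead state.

start=q0; accept=q0,q1,q2,q3,q4; q0-0->q1; q0-1->q1; q1-0->q2; q1-1->q2; q2-0->q3; q2-1->q3; q3-0->q4; q3-1->q4; q4-0->q5; q4-1->q5; q5-0->q5; q5-1->q5

We only need to distinguish lengths 0, 1, …, 4, and '>4'. Chain q0 → q1 → q2 → q3 → q4 → q5 on every symbol, with q5 looping. Accepting states: {q0, q1, q2, q3, q4}.
A 6-state machine:
        0   1  
>* q0   q1  q1 
 * q1   q2  q2 
 * q2   q3  q3 
 * q3   q4  q4 
 * q4   q5  q5 
   q5   q5  q5 
(> = start, * = accepting)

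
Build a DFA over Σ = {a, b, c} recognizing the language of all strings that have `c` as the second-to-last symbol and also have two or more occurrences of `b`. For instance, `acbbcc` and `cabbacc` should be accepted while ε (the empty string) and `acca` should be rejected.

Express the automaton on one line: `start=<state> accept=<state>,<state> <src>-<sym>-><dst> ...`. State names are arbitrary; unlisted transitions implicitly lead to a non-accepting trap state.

start=S0 accept=S5,S6 S0-a->S0 S0-b->S1 S0-c->S0 S1-a->S1 S1-b->S2 S1-c->S3 S2-a->S2 S2-b->S2 S2-c->S4 S3-a->S1 S3-b->S5 S3-c->S3 S4-a->S5 S4-b->S5 S4-c->S6 S5-a->S2 S5-b->S2 S5-c->S4 S6-a->S5 S6-b->S5 S6-c->S6

Handle the two conditions separately and then intersect. One (13 states) tracks the last 2 symbols read; the other (4 states) tracks the count of `b`s, saturating at 3. Each combined state is a pair, one component from each; accept when both components accept. After merging equivalent states the machine shrinks.
7 states suffice.
        a   b   c  
>  S0   S0  S1  S0 
   S1   S1  S2  S3 
   S2   S2  S2  S4 
   S3   S1  S5  S3 
   S4   S5  S5  S6 
 * S5   S2  S2  S4 
 * S6   S5  S5  S6 
(> = start, * = accepting)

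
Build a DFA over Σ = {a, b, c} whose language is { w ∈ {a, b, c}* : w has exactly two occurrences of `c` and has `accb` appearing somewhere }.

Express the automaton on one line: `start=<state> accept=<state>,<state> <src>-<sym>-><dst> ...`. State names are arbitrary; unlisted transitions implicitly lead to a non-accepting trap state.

start=s0 accept=s10 s0-a->s1 s0-b->s0 s0-c->s2 s1-a->s1 s1-b->s0 s1-c->s3 s2-a->s4 s2-b->s2 s2-c->s5 s3-a->s4 s3-b->s2 s3-c->s6 s4-a->s4 s4-b->s2 s4-c->s7 s5-a->s8 s5-b->s5 s5-c->s9 s6-a->s8 s6-b->s10 s6-c->s9 s7-a->s8 s7-b->s5 s7-c->s11 s8-a->s8 s8-b->s5 s8-c->s12 s9-a->s13 s9-b->s9 s9-c->s9 s10-a->s10 s10-b->s10 s10-c->s14 s11-a->s13 s11-b->s14 s11-c->s9 s12-a->s13 s12-b->s9 s12-c->s11 s13-a->s13 s13-b->s9 s13-c->s12 s14-a->s14 s14-b->s14 s14-c->s14

Handle the two conditions separately and then intersect. The first has 4 states tracking the count of `c`s, saturating at 3; the second has 5 states tracking whether and how much of `accb` has been seen. A product state is a pair (one from each), accepting exactly when both do.
A 15-state machine:
          a    b    c  
>  s0     s1   s0   s2 
   s1     s1   s0   s3 
   s2     s4   s2   s5 
   s3     s4   s2   s6 
   s4     s4   s2   s7 
   s5     s8   s5   s9 
   s6     s8  s10   s9 
   s7     s8   s5  s11 
   s8     s8   s5  s12 
   s9    s13   s9   s9 
 * s10   s10  s10  s14 
   s11   s13  s14   s9 
   s12   s13   s9  s11 
   s13   s13   s9  s12 
   s14   s14  s14  s14 
(> = start, * = accepting)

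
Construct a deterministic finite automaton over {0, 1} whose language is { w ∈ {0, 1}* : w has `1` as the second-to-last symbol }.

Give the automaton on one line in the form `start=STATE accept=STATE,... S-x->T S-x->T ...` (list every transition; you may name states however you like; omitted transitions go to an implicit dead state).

start=s0 accept=s5,s6 s0-0->s1 s0-1->s2 s1-0->s3 s1-1->s4 s2-0->s5 s2-1->s6 s3-0->s3 s3-1->s4 s4-0->s5 s4-1->s6 s5-0->s3 s5-1->s4 s6-0->s5 s6-1->s6

Because acceptance depends on a position counted from the end, the machine has to buffer the most recent 2 symbols. Make each state the string of the last up-to-2 symbols read; on input `x` shift the window left and append `x`. Accept when the buffered window has length 2 and begins with `1`.
With 7 states:
        0   1  
>  s0   s1  s2 
   s1   s3  s4 
   s2   s5  s6 
   s3   s3  s4 
   s4   s5  s6 
 * s5   s3  s4 
 * s6   s5  s6 
(> = start, * = accepting)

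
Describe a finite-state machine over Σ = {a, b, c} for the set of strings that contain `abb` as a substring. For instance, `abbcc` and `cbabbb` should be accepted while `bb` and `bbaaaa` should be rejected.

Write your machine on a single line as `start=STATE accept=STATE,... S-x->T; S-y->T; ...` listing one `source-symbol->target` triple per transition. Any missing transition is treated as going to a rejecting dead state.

Track how much of `abb` has been matched so far: state q0 is no progress, q3 is the absorbing accept state reached once `abb` has occurred. Intermediate states record partial matches; on a mismatch, fall back to the longest reusable overlap.
        a   b   c  
>  q0   q1  q0  q0 
   q1   q1  q2  q0 
   q2   q1  q3  q0 
 * q3   q3  q3  q3 
(> = start, * = accepting)

start=q0; accept=q3; q0-a->q1; q0-b->q0; q0-c->q0; q1-a->q1; q1-b->q2; q1-c->q0; q2-a->q1; q2-b->q3; q2-c->q0; q3-a->q3; q3-b->q3; q3-c->q3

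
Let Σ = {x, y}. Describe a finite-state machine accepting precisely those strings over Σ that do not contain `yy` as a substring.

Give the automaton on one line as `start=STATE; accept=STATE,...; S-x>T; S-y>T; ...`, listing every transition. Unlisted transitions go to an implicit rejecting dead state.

start=q0; accept=q0,q1; q0-x>q0; q0-y>q1; q1-x>q0; q1-y>q2; q2-x>q2; q2-y>q2

This is the complement of 'contains `yy`'. Use the same substring-matching states — q0 through q2 holding how much of `yy` has just been matched — but flip the accepting set: everything except the trap q2 accepts.
A 3-state machine:
        x   y  
>* q0   q0  q1 
 * q1   q0  q2 
   q2   q2  q2 
(> = start, * = accepting)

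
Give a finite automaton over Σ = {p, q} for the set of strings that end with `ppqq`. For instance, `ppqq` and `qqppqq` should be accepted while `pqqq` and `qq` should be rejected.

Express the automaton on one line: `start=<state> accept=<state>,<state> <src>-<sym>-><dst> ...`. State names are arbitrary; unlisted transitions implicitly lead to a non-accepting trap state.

Let each state record the length of the longest suffix of the input read so far that is also a prefix of `ppqq`. S1 means the last symbol is `p`; S2 means the last 2 symbols are `pp`; S3 means the last 3 symbols are `ppq`; S4 means the last 4 symbols are `ppqq`. Accept only at S4, where the string currently ends in `ppqq`.
        p   q  
>  S0   S1  S0 
   S1   S2  S0 
   S2   S2  S3 
   S3   S1  S4 
 * S4   S1  S0 
(> = start, * = accepting)

start=S0 accept=S4 S0-p->S1 S0-q->S0 S1-p->S2 S1-q->S0 S2-p->S2 S2-q->S3 S3-p->S1 S3-q->S4 S4-p->S1 S4-q->S0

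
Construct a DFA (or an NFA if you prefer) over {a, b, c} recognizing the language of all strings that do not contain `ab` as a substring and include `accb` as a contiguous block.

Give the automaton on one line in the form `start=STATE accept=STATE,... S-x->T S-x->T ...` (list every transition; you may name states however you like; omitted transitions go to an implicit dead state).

Handle the two conditions separately and then intersect. The first has 3 states tracking partial matches of the forbidden pattern `ab`; the second has 5 states tracking whether and how much of `accb` has been seen. A product state is a pair (one from each), accepting exactly when both do. Minimizing collapses redundant product states.
A 7-state machine:
        a   b   c  
>  q0   q1  q0  q0 
   q1   q1  q2  q3 
   q2   q2  q2  q2 
   q3   q1  q0  q4 
   q4   q1  q5  q0 
 * q5   q6  q5  q5 
 * q6   q6  q2  q5 
(> = start, * = accepting)

start=q0 accept=q5,q6 q0-a->q1 q0-b->q0 q0-c->q0 q1-a->q1 q1-b->q2 q1-c->q3 q2-a->q2 q2-b->q2 q2-c->q2 q3-a->q1 q3-b->q0 q3-c->q4 q4-a->q1 q4-b->q5 q4-c->q0 q5-a->q6 q5-b->q5 q5-c->q5 q6-a->q6 q6-b->q2 q6-c->q5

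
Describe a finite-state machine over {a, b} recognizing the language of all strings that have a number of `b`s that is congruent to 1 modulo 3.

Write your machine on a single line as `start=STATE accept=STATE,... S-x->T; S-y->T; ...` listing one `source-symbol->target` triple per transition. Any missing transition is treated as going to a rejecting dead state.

Keep the running count of `b`s modulo 3: each `b` advances along the cycle S0 → S1 → S2 → S0 while other symbols loop. Accept at S1.
        a   b  
>  S0   S0  S1 
 * S1   S1  S2 
   S2   S2  S0 
(> = start, * = accepting)

start=S0; accept=S1; S0-a->S0; S0-b->S1; S1-a->S1; S1-b->S2; S2-a->S2; S2-b->S0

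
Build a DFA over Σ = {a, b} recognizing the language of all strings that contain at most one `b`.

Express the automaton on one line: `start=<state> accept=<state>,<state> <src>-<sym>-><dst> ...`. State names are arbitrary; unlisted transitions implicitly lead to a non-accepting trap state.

start=q0 accept=q0,q1 q0-a->q0 q0-b->q1 q1-a->q1 q1-b->q2 q2-a->q2 q2-b->q2

Count `b`s, saturating at 2: state q0 means no `b` yet, q1 means one `b` seen, q2 means more than one. Each `b` increments (capped at q2); other symbols loop. Accept from {q0, q1}.
3 states suffice.
        a   b  
>* q0   q0  q1 
 * q1   q1  q2 
   q2   q2  q2 
(> = start, * = accepting)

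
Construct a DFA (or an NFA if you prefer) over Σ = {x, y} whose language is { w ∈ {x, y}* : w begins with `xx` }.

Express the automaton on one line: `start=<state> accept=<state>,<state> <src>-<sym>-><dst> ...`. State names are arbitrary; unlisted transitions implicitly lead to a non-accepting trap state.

start=q0 accept=q2 q0-x->q1 q0-y->q3 q1-x->q2 q1-y->q3 q2-x->q2 q2-y->q2 q3-x->q3 q3-y->q3

Check the first 2 symbols one by one: q0 through q1 record how many have matched `xx` so far; any wrong symbol goes to the dead state q3. After all 2 match we enter the accepting sink q2.
With 4 states:
        x   y  
>  q0   q1  q3 
   q1   q2  q3 
 * q2   q2  q2 
   q3   q3  q3 
(> = start, * = accepting)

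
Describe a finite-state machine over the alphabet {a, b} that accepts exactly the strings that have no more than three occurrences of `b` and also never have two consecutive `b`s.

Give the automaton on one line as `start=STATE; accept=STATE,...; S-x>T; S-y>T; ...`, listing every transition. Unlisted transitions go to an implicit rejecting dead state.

start=S0; accept=S0,S1,S2,S4,S5,S6; S0-a>S0; S0-b>S1; S1-a>S2; S1-b>S3; S2-a>S2; S2-b>S4; S3-a>S3; S3-b>S3; S4-a>S5; S4-b>S3; S5-a>S5; S5-b>S6; S6-a>S6; S6-b>S3

Handle the two conditions separately and then intersect. One (5 states) tracks the count of `b`s, saturating at 4; the other (3 states) tracks partial matches of the forbidden pattern `bb`. Each combined state is a pair, one component from each; accept when both components accept. Minimizing collapses redundant product states.
With 7 states:
        a   b  
>* S0   S0  S1 
 * S1   S2  S3 
 * S2   S2  S4 
   S3   S3  S3 
 * S4   S5  S3 
 * S5   S5  S6 
 * S6   S6  S3 
(> = start, * = accepting)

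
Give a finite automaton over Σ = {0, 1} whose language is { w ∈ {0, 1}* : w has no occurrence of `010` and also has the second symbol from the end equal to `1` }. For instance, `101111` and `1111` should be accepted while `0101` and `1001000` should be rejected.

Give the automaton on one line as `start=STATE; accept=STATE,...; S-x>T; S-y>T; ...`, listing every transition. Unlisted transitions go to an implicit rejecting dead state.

start=q0; accept=q4,q5; q0-0>q1; q0-1>q2; q1-0>q1; q1-1>q3; q2-0>q4; q2-1>q5; q3-0>q6; q3-1>q5; q4-0>q1; q4-1>q3; q5-0>q4; q5-1>q5; q6-0>q6; q6-1>q6

Handle the two conditions separately and then intersect. One (4 states) tracks partial matches of the forbidden pattern `010`; the other (7 states) tracks the last 2 symbols read. Each combined state is a pair, one component from each; accept when both components accept. Equivalent product states are then merged.
        0   1  
>  q0   q1  q2 
   q1   q1  q3 
   q2   q4  q5 
   q3   q6  q5 
 * q4   q1  q3 
 * q5   q4  q5 
   q6   q6  q6 
(> = start, * = accepting)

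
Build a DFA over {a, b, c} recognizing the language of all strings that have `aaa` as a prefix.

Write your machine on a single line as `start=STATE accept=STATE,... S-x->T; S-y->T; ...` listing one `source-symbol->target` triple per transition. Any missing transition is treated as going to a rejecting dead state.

start=q0; accept=q3; q0-a->q1; q0-b->q4; q0-c->q4; q1-a->q2; q1-b->q4; q1-c->q4; q2-a->q3; q2-b->q4; q2-c->q4; q3-a->q3; q3-b->q3; q3-c->q3; q4-a->q4; q4-b->q4; q4-c->q4

Walk along `aaa` while the input agrees: from q0 take `a` to q1, and so on. Any deviation drops to the rejecting sink q4. Once q3 is reached the prefix is confirmed and every continuation is accepted.
5 states suffice.
        a   b   c  
>  q0   q1  q4  q4 
   q1   q2  q4  q4 
   q2   q3  q4  q4 
 * q3   q3  q3  q3 
   q4   q4  q4  q4 
(> = start, * = accepting)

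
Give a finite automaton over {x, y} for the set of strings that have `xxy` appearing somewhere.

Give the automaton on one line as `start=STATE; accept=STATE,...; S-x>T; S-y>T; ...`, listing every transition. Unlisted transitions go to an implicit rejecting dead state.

start=q0; accept=q3; q0-x>q1; q0-y>q0; q1-x>q2; q1-y>q0; q2-x>q2; q2-y>q3; q3-x>q3; q3-y>q3

States q0..q2 record the length of the longest prefix of `xxy` that matches the current input suffix. Reaching q3 means `xxy` has been seen, and we stay there forever. Accept from q3.
A 4-state machine:
        x   y  
>  q0   q1  q0 
   q1   q2  q0 
   q2   q2  q3 
 * q3   q3  q3 
(> = start, * = accepting)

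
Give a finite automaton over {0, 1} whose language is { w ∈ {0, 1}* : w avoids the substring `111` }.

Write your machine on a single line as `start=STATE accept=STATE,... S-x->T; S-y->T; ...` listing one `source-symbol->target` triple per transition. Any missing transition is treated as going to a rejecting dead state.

start=s0; accept=s0,s1,s2; s0-0->s0; s0-1->s1; s1-0->s0; s1-1->s2; s2-0->s0; s2-1->s3; s3-0->s3; s3-1->s3

This is the complement of 'contains `111`'. Use the same substring-matching states — s0 through s3 holding how much of `111` has just been matched — but flip the accepting set: everything except the trap s3 accepts.
With 4 states:
        0   1  
>* s0   s0  s1 
 * s1   s0  s2 
 * s2   s0  s3 
   s3   s3  s3 
(> = start, * = accepting)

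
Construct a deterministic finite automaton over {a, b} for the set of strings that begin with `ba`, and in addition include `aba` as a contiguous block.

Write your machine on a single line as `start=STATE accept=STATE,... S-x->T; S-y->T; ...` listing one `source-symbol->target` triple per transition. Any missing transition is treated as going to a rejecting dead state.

Build one automaton per condition and run them in lockstep. The first has 4 states tracking whether the input so far still matches the prefix `ba`; the second has 4 states tracking whether and how much of `aba` has been seen. A product state is a pair (one from each), accepting exactly when both do. After merging equivalent states the machine shrinks.
7 states suffice.
        a   b  
>  s0   s1  s2 
   s1   s1  s1 
   s2   s3  s1 
   s3   s3  s4 
   s4   s5  s6 
 * s5   s5  s5 
   s6   s3  s6 
(> = start, * = accepting)

start=s0; accept=s5; s0-a->s1; s0-b->s2; s1-a->s1; s1-b->s1; s2-a->s3; s2-b->s1; s3-a->s3; s3-b->s4; s4-a->s5; s4-b->s6; s5-a->s5; s5-b->s5; s6-a->s3; s6-b->s6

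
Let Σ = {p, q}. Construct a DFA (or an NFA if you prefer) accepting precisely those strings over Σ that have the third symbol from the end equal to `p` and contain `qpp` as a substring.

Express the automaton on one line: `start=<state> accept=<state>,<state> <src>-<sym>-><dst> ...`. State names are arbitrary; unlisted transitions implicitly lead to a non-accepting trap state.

Build one automaton per condition and run them in lockstep. One (15 states) tracks the last 3 symbols read; the other (4 states) tracks whether and how much of `qpp` has been seen. Each combined state is a pair, one component from each; accept when both components accept.
A 22-state machine:
       p  q 
>  A   B  C 
   B   D  E 
   C   F  G 
   D   H  I 
   E   J  K 
   F   L  M 
   G   N  O 
   H   H  I 
   I   J  K 
   J   L  M 
   K   N  O 
   L   P  Q 
   M   J  K 
   N   L  M 
   O   N  O 
 * P   P  Q 
 * Q   R  S 
 * R   L  T 
 * S   U  V 
   T   R  S 
   U   L  T 
   V   U  V 
(> = start, * = accepting)

start=A accept=P,Q,R,S A-p->B A-q->C B-p->D B-q->E C-p->F C-q->G D-p->H D-q->I E-p->J E-q->K F-p->L F-q->M G-p->N G-q->O H-p->H H-q->I I-p->J I-q->K J-p->L J-q->M K-p->N K-q->O L-p->P L-q->Q M-p->J M-q->K N-p->L N-q->M O-p->N O-q->O P-p->P P-q->Q Q-p->R Q-q->S R-p->L R-q->T S-p->U S-q->V T-p->R T-q->S U-p->L U-q->T V-p->U V-q->V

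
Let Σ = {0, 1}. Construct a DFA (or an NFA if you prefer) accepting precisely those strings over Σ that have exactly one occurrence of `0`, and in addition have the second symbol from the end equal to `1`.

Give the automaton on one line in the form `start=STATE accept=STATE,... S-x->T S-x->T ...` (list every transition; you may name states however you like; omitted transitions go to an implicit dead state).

Handle the two conditions separately and then intersect. One (3 states) tracks the count of `0`s, saturating at 2; the other (7 states) tracks the last 2 symbols read. Each combined state is a pair, one component from each; accept when both components accept. Equivalent product states are then merged.
7 states suffice.
        0   1  
>  q0   q1  q2 
   q1   q3  q4 
   q2   q5  q2 
   q3   q3  q3 
   q4   q3  q6 
 * q5   q3  q4 
 * q6   q3  q6 
(> = start, * = accepting)

start=q0 accept=q5,q6 q0-0->q1 q0-1->q2 q1-0->q3 q1-1->q4 q2-0->q5 q2-1->q2 q3-0->q3 q3-1->q3 q4-0->q3 q4-1->q6 q5-0->q3 q5-1->q4 q6-0->q3 q6-1->q6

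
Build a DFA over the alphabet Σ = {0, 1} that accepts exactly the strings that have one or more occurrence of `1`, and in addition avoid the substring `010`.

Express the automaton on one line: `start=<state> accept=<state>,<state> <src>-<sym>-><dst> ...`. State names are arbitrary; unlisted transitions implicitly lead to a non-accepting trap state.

Handle the two conditions separately and then intersect. One (3 states) tracks the count of `1`s, saturating at 2; the other (4 states) tracks partial matches of the forbidden pattern `010`. Each combined state is a pair, one component from each; accept when both components accept.
        0   1  
>  s0   s1  s2 
   s1   s1  s3 
 * s2   s4  s5 
 * s3   s6  s5 
 * s4   s4  s7 
 * s5   s8  s5 
   s6   s6  s9 
 * s7   s9  s5 
 * s8   s8  s7 
   s9   s9  s9 
(> = start, * = accepting)

start=s0 accept=s2,s3,s4,s5,s7,s8 s0-0->s1 s0-1->s2 s1-0->s1 s1-1->s3 s2-0->s4 s2-1->s5 s3-0->s6 s3-1->s5 s4-0->s4 s4-1->s7 s5-0->s8 s5-1->s5 s6-0->s6 s6-1->s9 s7-0->s9 s7-1->s5 s8-0->s8 s8-1->s7 s9-0->s9 s9-1->s9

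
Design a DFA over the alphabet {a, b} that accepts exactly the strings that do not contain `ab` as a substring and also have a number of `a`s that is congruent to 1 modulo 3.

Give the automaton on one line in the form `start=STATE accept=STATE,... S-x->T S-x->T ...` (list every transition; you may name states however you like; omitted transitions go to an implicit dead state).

Handle the two conditions separately and then intersect. One (3 states) tracks partial matches of the forbidden pattern `ab`; the other (3 states) tracks the count of `a`s modulo 3. Each combined state is a pair, one component from each; accept when both components accept.
A 7-state machine:
        a   b  
>  S0   S1  S0 
 * S1   S2  S3 
   S2   S4  S5 
   S3   S5  S3 
   S4   S1  S6 
   S5   S6  S5 
   S6   S3  S6 
(> = start, * = accepting)

start=S0 accept=S1 S0-a->S1 S0-b->S0 S1-a->S2 S1-b->S3 S2-a->S4 S2-b->S5 S3-a->S5 S3-b->S3 S4-a->S1 S4-b->S6 S5-a->S6 S5-b->S5 S6-a->S3 S6-b->S6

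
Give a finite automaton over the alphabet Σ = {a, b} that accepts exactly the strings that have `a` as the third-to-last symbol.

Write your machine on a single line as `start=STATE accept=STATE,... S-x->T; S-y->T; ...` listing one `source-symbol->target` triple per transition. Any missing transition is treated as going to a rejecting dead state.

start=q0; accept=q7,q8,q9,q10; q0-a->q1; q0-b->q2; q1-a->q3; q1-b->q4; q2-a->q5; q2-b->q6; q3-a->q7; q3-b->q8; q4-a->q9; q4-b->q10; q5-a->q11; q5-b->q12; q6-a->q13; q6-b->q14; q7-a->q7; q7-b->q8; q8-a->q9; q8-b->q10; q9-a->q11; q9-b->q12; q10-a->q13; q10-b->q14; q11-a->q7; q11-b->q8; q12-a->q9; q12-b->q10; q13-a->q11; q13-b->q12; q14-a->q13; q14-b->q14

Because acceptance depends on a position counted from the end, the machine has to buffer the most recent 3 symbols. Make each state the string of the last up-to-3 symbols read; on input `x` shift the window left and append `x`. Accept when the buffered window has length 3 and begins with `a`.
15 states suffice.
          a    b  
>  q0     q1   q2 
   q1     q3   q4 
   q2     q5   q6 
   q3     q7   q8 
   q4     q9  q10 
   q5    q11  q12 
   q6    q13  q14 
 * q7     q7   q8 
 * q8     q9  q10 
 * q9    q11  q12 
 * q10   q13  q14 
   q11    q7   q8 
   q12    q9  q10 
   q13   q11  q12 
   q14   q13  q14 
(> = start, * = accepting)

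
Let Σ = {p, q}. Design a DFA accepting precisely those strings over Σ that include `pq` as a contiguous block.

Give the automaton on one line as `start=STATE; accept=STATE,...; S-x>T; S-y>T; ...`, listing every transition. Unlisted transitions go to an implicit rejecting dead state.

start=A; accept=C; A-p>B; A-q>A; B-p>B; B-q>C; C-p>C; C-q>C

States A..B record the length of the longest prefix of `pq` that matches the current input suffix. Reaching C means `pq` has been seen, and we stay there forever. Accept from C.
       p  q 
>  A   B  A 
   B   B  C 
 * C   C  C 
(> = start, * = accepting)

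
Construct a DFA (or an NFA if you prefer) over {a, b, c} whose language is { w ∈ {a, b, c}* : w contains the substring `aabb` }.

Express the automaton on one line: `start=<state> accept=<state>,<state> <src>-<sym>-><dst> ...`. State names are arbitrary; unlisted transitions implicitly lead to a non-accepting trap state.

start=S0 accept=S4 S0-a->S1 S0-b->S0 S0-c->S0 S1-a->S2 S1-b->S0 S1-c->S0 S2-a->S2 S2-b->S3 S2-c->S0 S3-a->S1 S3-b->S4 S3-c->S0 S4-a->S4 S4-b->S4 S4-c->S4

Track how much of `aabb` has been matched so far: state S0 is no progress, S4 is the absorbing accept state reached once `aabb` has occurred. Intermediate states record partial matches; on a mismatch, fall back to the longest reusable overlap.
A 5-state machine:
        a   b   c  
>  S0   S1  S0  S0 
   S1   S2  S0  S0 
   S2   S2  S3  S0 
   S3   S1  S4  S0 
 * S4   S4  S4  S4 
(> = start, * = accepting)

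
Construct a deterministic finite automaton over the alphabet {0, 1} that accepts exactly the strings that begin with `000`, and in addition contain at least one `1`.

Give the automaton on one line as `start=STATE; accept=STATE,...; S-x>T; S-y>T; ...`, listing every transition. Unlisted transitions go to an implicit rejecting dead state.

start=S0; accept=S5; S0-0>S1; S0-1>S2; S1-0>S3; S1-1>S2; S2-0>S2; S2-1>S2; S3-0>S4; S3-1>S2; S4-0>S4; S4-1>S5; S5-0>S5; S5-1>S5

Build one automaton per condition and run them in lockstep. The first has 5 states tracking whether the input so far still matches the prefix `000`; the second has 3 states tracking the count of `1`s, saturating at 2. A product state is a pair (one from each), accepting exactly when both do. After merging equivalent states the machine shrinks.
6 states suffice.
        0   1  
>  S0   S1  S2 
   S1   S3  S2 
   S2   S2  S2 
   S3   S4  S2 
   S4   S4  S5 
 * S5   S5  S5 
(> = start, * = accepting)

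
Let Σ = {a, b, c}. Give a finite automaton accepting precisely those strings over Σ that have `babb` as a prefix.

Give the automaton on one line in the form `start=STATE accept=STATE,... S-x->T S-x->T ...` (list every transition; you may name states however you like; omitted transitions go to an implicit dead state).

start=S0 accept=S4 S0-a->S5 S0-b->S1 S0-c->S5 S1-a->S2 S1-b->S5 S1-c->S5 S2-a->S5 S2-b->S3 S2-c->S5 S3-a->S5 S3-b->S4 S3-c->S5 S4-a->S4 S4-b->S4 S4-c->S4 S5-a->S5 S5-b->S5 S5-c->S5

Check the first 4 symbols one by one: S0 through S3 record how many have matched `babb` so far; any wrong symbol goes to the dead state S5. After all 4 match we enter the accepting sink S4.
With 6 states:
        a   b   c  
>  S0   S5  S1  S5 
   S1   S2  S5  S5 
   S2   S5  S3  S5 
   S3   S5  S4  S5 
 * S4   S4  S4  S4 
   S5   S5  S5  S5 
(> = start, * = accepting)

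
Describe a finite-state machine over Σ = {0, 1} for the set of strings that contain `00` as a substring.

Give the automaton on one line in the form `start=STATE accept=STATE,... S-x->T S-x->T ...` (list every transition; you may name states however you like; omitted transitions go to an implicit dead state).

Track how much of `00` has been matched so far: state q0 is no progress, q2 is the absorbing accept state reached once `00` has occurred. Intermediate states record partial matches; on a mismatch, fall back to the longest reusable overlap.
With 3 states:
        0   1  
>  q0   q1  q0 
   q1   q2  q0 
 * q2   q2  q2 
(> = start, * = accepting)

start=q0 accept=q2 q0-0->q1 q0-1->q0 q1-0->q2 q1-1->q0 q2-0->q2 q2-1->q2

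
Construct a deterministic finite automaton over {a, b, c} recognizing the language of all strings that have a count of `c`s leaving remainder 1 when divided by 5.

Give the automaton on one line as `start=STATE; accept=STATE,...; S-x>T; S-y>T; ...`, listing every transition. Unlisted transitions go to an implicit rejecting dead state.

Keep the running count of `c`s modulo 5: each `c` advances along the cycle s0 → s1 → s2 → s3 → s4 → s0 while other symbols loop. Accept at s1.
5 states suffice.
        a   b   c  
>  s0   s0  s0  s1 
 * s1   s1  s1  s2 
   s2   s2  s2  s3 
   s3   s3  s3  s4 
   s4   s4  s4  s0 
(> = start, * = accepting)

start=s0; accept=s1; s0-a>s0; s0-b>s0; s0-c>s1; s1-a>s1; s1-b>s1; s1-c>s2; s2-a>s2; s2-b>s2; s2-c>s3; s3-a>s3; s3-b>s3; s3-c>s4; s4-a>s4; s4-b>s4; s4-c>s0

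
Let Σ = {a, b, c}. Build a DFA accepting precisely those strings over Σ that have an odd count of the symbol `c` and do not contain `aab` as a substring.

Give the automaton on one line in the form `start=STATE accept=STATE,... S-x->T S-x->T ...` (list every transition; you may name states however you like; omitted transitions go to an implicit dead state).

Handle the two conditions separately and then intersect. One (2 states) tracks the count of `c`s modulo 2; the other (4 states) tracks partial matches of the forbidden pattern `aab`. Each combined state is a pair, one component from each; accept when both components accept. Equivalent product states are then merged.
        a   b   c  
>  q0   q1  q0  q2 
   q1   q3  q0  q2 
 * q2   q4  q2  q0 
   q3   q3  q5  q2 
 * q4   q6  q2  q0 
   q5   q5  q5  q5 
 * q6   q6  q5  q0 
(> = start, * = accepting)

start=q0 accept=q2,q4,q6 q0-a->q1 q0-b->q0 q0-c->q2 q1-a->q3 q1-b->q0 q1-c->q2 q2-a->q4 q2-b->q2 q2-c->q0 q3-a->q3 q3-b->q5 q3-c->q2 q4-a->q6 q4-b->q2 q4-c->q0 q5-a->q5 q5-b->q5 q5-c->q5 q6-a->q6 q6-b->q5 q6-c->q0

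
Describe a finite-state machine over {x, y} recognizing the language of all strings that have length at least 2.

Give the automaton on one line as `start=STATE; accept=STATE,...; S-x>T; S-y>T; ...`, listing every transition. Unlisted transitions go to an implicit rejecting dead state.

start=S0; accept=S2,S3; S0-x>S1; S0-y>S1; S1-x>S2; S1-y>S2; S2-x>S3; S2-y>S3; S3-x>S3; S3-y>S3

Count input length up to 3: every symbol moves from S0 toward S3, which means 'more than 2' and absorbs. Accept from {S2, S3}.
4 states suffice.
        x   y  
>  S0   S1  S1 
   S1   S2  S2 
 * S2   S3  S3 
 * S3   S3  S3 
(> = start, * = accepting)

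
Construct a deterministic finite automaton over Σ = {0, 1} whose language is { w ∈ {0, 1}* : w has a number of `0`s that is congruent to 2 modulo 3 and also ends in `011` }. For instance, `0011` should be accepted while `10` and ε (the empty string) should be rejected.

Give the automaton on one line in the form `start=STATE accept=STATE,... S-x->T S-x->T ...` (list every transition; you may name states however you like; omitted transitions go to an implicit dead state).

start=s0 accept=s4 s0-0->s1 s0-1->s0 s1-0->s2 s1-1->s1 s2-0->s0 s2-1->s3 s3-0->s0 s3-1->s4 s4-0->s0 s4-1->s5 s5-0->s0 s5-1->s5

Handle the two conditions separately and then intersect. One (3 states) tracks the count of `0`s modulo 3; the other (4 states) tracks how much of the suffix `011` has currently been matched. Each combined state is a pair, one component from each; accept when both components accept. Minimizing collapses redundant product states.
A 6-state machine:
        0   1  
>  s0   s1  s0 
   s1   s2  s1 
   s2   s0  s3 
   s3   s0  s4 
 * s4   s0  s5 
   s5   s0  s5 
(> = start, * = accepting)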